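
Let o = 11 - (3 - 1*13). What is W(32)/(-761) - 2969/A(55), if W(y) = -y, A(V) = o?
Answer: -2258737/15981 ≈ -141.34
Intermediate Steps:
o = 21 (o = 11 - (3 - 13) = 11 - 1*(-10) = 11 + 10 = 21)
A(V) = 21
W(32)/(-761) - 2969/A(55) = -1*32/(-761) - 2969/21 = -32*(-1/761) - 2969*1/21 = 32/761 - 2969/21 = -2258737/15981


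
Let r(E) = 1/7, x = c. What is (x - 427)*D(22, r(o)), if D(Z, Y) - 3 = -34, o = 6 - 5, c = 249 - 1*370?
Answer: 16988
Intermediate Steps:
c = -121 (c = 249 - 370 = -121)
o = 1
x = -121
r(E) = ⅐
D(Z, Y) = -31 (D(Z, Y) = 3 - 34 = -31)
(x - 427)*D(22, r(o)) = (-121 - 427)*(-31) = -548*(-31) = 16988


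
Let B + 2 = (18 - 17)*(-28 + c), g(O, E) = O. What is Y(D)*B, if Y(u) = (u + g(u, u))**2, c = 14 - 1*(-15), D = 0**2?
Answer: 0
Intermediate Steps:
D = 0
c = 29 (c = 14 + 15 = 29)
Y(u) = 4*u**2 (Y(u) = (u + u)**2 = (2*u)**2 = 4*u**2)
B = -1 (B = -2 + (18 - 17)*(-28 + 29) = -2 + 1*1 = -2 + 1 = -1)
Y(D)*B = (4*0**2)*(-1) = (4*0)*(-1) = 0*(-1) = 0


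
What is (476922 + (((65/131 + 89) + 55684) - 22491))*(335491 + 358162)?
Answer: 46361539200217/131 ≈ 3.5390e+11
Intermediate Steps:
(476922 + (((65/131 + 89) + 55684) - 22491))*(335491 + 358162) = (476922 + ((((1/131)*65 + 89) + 55684) - 22491))*693653 = (476922 + (((65/131 + 89) + 55684) - 22491))*693653 = (476922 + ((11724/131 + 55684) - 22491))*693653 = (476922 + (7306328/131 - 22491))*693653 = (476922 + 4360007/131)*693653 = (66836789/131)*693653 = 46361539200217/131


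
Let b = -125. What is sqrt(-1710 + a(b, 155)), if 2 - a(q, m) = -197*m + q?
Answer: 2*sqrt(7238) ≈ 170.15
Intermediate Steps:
a(q, m) = 2 - q + 197*m (a(q, m) = 2 - (-197*m + q) = 2 - (q - 197*m) = 2 + (-q + 197*m) = 2 - q + 197*m)
sqrt(-1710 + a(b, 155)) = sqrt(-1710 + (2 - 1*(-125) + 197*155)) = sqrt(-1710 + (2 + 125 + 30535)) = sqrt(-1710 + 30662) = sqrt(28952) = 2*sqrt(7238)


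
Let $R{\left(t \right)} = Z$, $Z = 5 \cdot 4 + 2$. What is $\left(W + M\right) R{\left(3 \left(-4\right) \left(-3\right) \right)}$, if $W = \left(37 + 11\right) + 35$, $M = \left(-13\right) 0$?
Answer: $1826$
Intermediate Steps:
$M = 0$
$Z = 22$ ($Z = 20 + 2 = 22$)
$R{\left(t \right)} = 22$
$W = 83$ ($W = 48 + 35 = 83$)
$\left(W + M\right) R{\left(3 \left(-4\right) \left(-3\right) \right)} = \left(83 + 0\right) 22 = 83 \cdot 22 = 1826$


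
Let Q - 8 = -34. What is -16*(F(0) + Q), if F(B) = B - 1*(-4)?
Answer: 352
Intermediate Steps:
F(B) = 4 + B (F(B) = B + 4 = 4 + B)
Q = -26 (Q = 8 - 34 = -26)
-16*(F(0) + Q) = -16*((4 + 0) - 26) = -16*(4 - 26) = -16*(-22) = 352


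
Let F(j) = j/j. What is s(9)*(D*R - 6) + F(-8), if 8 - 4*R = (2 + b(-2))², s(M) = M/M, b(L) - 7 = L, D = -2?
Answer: 31/2 ≈ 15.500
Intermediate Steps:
b(L) = 7 + L
F(j) = 1
s(M) = 1
R = -41/4 (R = 2 - (2 + (7 - 2))²/4 = 2 - (2 + 5)²/4 = 2 - ¼*7² = 2 - ¼*49 = 2 - 49/4 = -41/4 ≈ -10.250)
s(9)*(D*R - 6) + F(-8) = 1*(-2*(-41/4) - 6) + 1 = 1*(41/2 - 6) + 1 = 1*(29/2) + 1 = 29/2 + 1 = 31/2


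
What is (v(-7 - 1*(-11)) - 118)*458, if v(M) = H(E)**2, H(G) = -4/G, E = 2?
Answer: -52212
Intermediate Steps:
v(M) = 4 (v(M) = (-4/2)**2 = (-4*1/2)**2 = (-2)**2 = 4)
(v(-7 - 1*(-11)) - 118)*458 = (4 - 118)*458 = -114*458 = -52212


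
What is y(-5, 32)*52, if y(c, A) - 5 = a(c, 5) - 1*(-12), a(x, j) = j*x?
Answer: -416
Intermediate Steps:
y(c, A) = 17 + 5*c (y(c, A) = 5 + (5*c - 1*(-12)) = 5 + (5*c + 12) = 5 + (12 + 5*c) = 17 + 5*c)
y(-5, 32)*52 = (17 + 5*(-5))*52 = (17 - 25)*52 = -8*52 = -416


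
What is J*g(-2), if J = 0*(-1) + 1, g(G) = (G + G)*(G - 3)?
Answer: 20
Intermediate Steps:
g(G) = 2*G*(-3 + G) (g(G) = (2*G)*(-3 + G) = 2*G*(-3 + G))
J = 1 (J = 0 + 1 = 1)
J*g(-2) = 1*(2*(-2)*(-3 - 2)) = 1*(2*(-2)*(-5)) = 1*20 = 20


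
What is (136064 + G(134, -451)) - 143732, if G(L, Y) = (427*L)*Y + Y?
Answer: -25813437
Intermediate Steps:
G(L, Y) = Y + 427*L*Y (G(L, Y) = 427*L*Y + Y = Y + 427*L*Y)
(136064 + G(134, -451)) - 143732 = (136064 - 451*(1 + 427*134)) - 143732 = (136064 - 451*(1 + 57218)) - 143732 = (136064 - 451*57219) - 143732 = (136064 - 25805769) - 143732 = -25669705 - 143732 = -25813437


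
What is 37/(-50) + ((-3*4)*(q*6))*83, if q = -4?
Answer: 1195163/50 ≈ 23903.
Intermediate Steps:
37/(-50) + ((-3*4)*(q*6))*83 = 37/(-50) + ((-3*4)*(-4*6))*83 = 37*(-1/50) - 12*(-24)*83 = -37/50 + 288*83 = -37/50 + 23904 = 1195163/50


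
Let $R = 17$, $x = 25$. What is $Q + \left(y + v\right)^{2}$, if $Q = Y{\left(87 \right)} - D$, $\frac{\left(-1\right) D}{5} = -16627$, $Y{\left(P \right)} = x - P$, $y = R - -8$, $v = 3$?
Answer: $-82413$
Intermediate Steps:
$y = 25$ ($y = 17 - -8 = 17 + 8 = 25$)
$Y{\left(P \right)} = 25 - P$
$D = 83135$ ($D = \left(-5\right) \left(-16627\right) = 83135$)
$Q = -83197$ ($Q = \left(25 - 87\right) - 83135 = -62 - 83135 = -83197$)
$Q + \left(y + v\right)^{2} = -83197 + \left(25 + 3\right)^{2} = -83197 + 28^{2} = -83197 + 784 = -82413$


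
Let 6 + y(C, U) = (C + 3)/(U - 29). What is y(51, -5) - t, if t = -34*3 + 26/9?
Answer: 14003/153 ≈ 91.523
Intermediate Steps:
y(C, U) = -6 + (3 + C)/(-29 + U) (y(C, U) = -6 + (C + 3)/(U - 29) = -6 + (3 + C)/(-29 + U))
t = -892/9 (t = -102 + 26*(⅑) = -102 + 26/9 = -892/9 ≈ -99.111)
y(51, -5) - t = (177 + 51 - 6*(-5))/(-29 - 5) - 1*(-892/9) = (177 + 51 + 30)/(-34) + 892/9 = -1/34*258 + 892/9 = -129/17 + 892/9 = 14003/153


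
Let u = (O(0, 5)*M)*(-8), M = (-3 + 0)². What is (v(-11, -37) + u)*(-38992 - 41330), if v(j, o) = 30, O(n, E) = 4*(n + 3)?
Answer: 66988548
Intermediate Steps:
O(n, E) = 12 + 4*n (O(n, E) = 4*(3 + n) = 12 + 4*n)
M = 9 (M = (-3)² = 9)
u = -864 (u = ((12 + 4*0)*9)*(-8) = ((12 + 0)*9)*(-8) = (12*9)*(-8) = 108*(-8) = -864)
(v(-11, -37) + u)*(-38992 - 41330) = (30 - 864)*(-38992 - 41330) = -834*(-80322) = 66988548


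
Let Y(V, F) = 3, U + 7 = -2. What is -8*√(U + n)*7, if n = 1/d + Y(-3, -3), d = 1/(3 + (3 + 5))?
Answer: -56*√5 ≈ -125.22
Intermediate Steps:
d = 1/11 (d = 1/(3 + 8) = 1/11 ≈ 0.090909)
U = -9 (U = -7 - 2 = -9)
n = 14 (n = 1/(1/11) + 3 = 11 + 3 = 14)
-8*√(U + n)*7 = -8*√(-9 + 14)*7 = -8*√5*7 = -56*√5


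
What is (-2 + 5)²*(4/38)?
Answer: 18/19 ≈ 0.94737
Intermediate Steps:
(-2 + 5)²*(4/38) = 3²*(4*(1/38)) = 9*(2/19) = 18/19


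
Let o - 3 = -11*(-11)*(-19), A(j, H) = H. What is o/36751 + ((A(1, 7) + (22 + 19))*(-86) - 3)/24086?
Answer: -207119837/885184586 ≈ -0.23398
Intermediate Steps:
o = -2296 (o = 3 - 11*(-11)*(-19) = 3 + 121*(-19) = 3 - 2299 = -2296)
o/36751 + ((A(1, 7) + (22 + 19))*(-86) - 3)/24086 = -2296/36751 + ((7 + (22 + 19))*(-86) - 3)/24086 = -2296*1/36751 + ((7 + 41)*(-86) - 3)*(1/24086) = -2296/36751 + (48*(-86) - 3)*(1/24086) = -2296/36751 + (-4128 - 3)*(1/24086) = -2296/36751 - 4131*1/24086 = -2296/36751 - 4131/24086 = -207119837/885184586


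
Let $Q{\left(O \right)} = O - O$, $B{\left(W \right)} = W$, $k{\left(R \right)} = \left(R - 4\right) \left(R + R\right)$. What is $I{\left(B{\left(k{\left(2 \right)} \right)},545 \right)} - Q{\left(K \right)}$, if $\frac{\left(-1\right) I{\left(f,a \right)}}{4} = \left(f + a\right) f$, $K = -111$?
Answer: $17184$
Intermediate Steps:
$k{\left(R \right)} = 2 R \left(-4 + R\right)$ ($k{\left(R \right)} = \left(-4 + R\right) 2 R = 2 R \left(-4 + R\right)$)
$Q{\left(O \right)} = 0$
$I{\left(f,a \right)} = - 4 f \left(a + f\right)$ ($I{\left(f,a \right)} = - 4 \left(f + a\right) f = - 4 \left(a + f\right) f = - 4 f \left(a + f\right)$)
$I{\left(B{\left(k{\left(2 \right)} \right)},545 \right)} - Q{\left(K \right)} = - 4 \cdot 2 \cdot 2 \left(-4 + 2\right) \left(545 + 2 \cdot 2 \left(-4 + 2\right)\right) - 0 = - 4 \cdot 2 \cdot 2 \left(-2\right) \left(545 + 2 \cdot 2 \left(-2\right)\right) + 0 = \left(-4\right) \left(-8\right) \left(545 - 8\right) + 0 = \left(-4\right) \left(-8\right) 537 + 0 = 17184 + 0 = 17184$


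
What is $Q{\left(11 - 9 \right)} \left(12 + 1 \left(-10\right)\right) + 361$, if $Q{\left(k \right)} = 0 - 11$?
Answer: $339$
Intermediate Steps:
$Q{\left(k \right)} = -11$
$Q{\left(11 - 9 \right)} \left(12 + 1 \left(-10\right)\right) + 361 = - 11 \left(12 + 1 \left(-10\right)\right) + 361 = - 11 \left(12 - 10\right) + 361 = \left(-11\right) 2 + 361 = -22 + 361 = 339$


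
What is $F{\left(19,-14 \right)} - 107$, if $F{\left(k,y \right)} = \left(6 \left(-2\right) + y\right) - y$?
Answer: $-119$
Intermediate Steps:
$F{\left(k,y \right)} = -12$ ($F{\left(k,y \right)} = \left(-12 + y\right) - y = -12$)
$F{\left(19,-14 \right)} - 107 = -12 - 107 = -119$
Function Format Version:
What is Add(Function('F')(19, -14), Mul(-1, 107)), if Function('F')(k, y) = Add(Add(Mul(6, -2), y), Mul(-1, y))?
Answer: -119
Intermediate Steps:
Function('F')(k, y) = -12 (Function('F')(k, y) = Add(Add(-12, y), Mul(-1, y)) = -12)
Add(Function('F')(19, -14), Mul(-1, 107)) = Add(-12, Mul(-1, 107)) = Add(-12, -107) = -119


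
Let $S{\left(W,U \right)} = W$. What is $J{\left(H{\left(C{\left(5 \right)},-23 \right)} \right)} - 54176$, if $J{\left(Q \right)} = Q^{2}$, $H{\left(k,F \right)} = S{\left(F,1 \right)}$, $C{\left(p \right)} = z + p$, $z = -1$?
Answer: $-53647$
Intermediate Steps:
$C{\left(p \right)} = -1 + p$
$H{\left(k,F \right)} = F$
$J{\left(H{\left(C{\left(5 \right)},-23 \right)} \right)} - 54176 = \left(-23\right)^{2} - 54176 = 529 - 54176 = -53647$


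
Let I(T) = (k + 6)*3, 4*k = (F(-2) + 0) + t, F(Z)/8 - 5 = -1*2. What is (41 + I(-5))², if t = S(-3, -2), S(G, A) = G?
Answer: 89401/16 ≈ 5587.6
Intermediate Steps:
F(Z) = 24 (F(Z) = 40 + 8*(-1*2) = 40 + 8*(-2) = 40 - 16 = 24)
t = -3
k = 21/4 (k = ((24 + 0) - 3)/4 = (24 - 3)/4 = (¼)*21 = 21/4 ≈ 5.2500)
I(T) = 135/4 (I(T) = (21/4 + 6)*3 = (45/4)*3 = 135/4)
(41 + I(-5))² = (41 + 135/4)² = (299/4)² = 89401/16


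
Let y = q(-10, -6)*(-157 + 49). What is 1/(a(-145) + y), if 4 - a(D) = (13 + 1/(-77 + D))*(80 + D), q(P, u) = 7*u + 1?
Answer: 222/1171429 ≈ 0.00018951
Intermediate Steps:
q(P, u) = 1 + 7*u
y = 4428 (y = (1 + 7*(-6))*(-157 + 49) = (1 - 42)*(-108) = -41*(-108) = 4428)
a(D) = 4 - (13 + 1/(-77 + D))*(80 + D)
1/(a(-145) + y) = 1/((79692 - 36*(-145) - 13*(-145)²)/(-77 - 145) + 4428) = 1/((79692 + 5220 - 13*21025)/(-222) + 4428) = 1/(-(79692 + 5220 - 273325)/222 + 4428) = 1/(-1/222*(-188413) + 4428) = 1/(188413/222 + 4428) = 1/(1171429/222) = 222/1171429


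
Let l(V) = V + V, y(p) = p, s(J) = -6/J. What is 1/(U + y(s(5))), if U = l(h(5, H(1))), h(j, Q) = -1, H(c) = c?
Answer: -5/16 ≈ -0.31250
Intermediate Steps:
l(V) = 2*V
U = -2 (U = 2*(-1) = -2)
1/(U + y(s(5))) = 1/(-2 - 6/5) = 1/(-16/5) = -5/16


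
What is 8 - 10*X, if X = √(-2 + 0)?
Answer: 8 - 10*I*√2 ≈ 8.0 - 14.142*I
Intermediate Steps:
X = I*√2 (X = √(-2) = I*√2 ≈ 1.4142*I)
8 - 10*X = 8 - 10*I*√2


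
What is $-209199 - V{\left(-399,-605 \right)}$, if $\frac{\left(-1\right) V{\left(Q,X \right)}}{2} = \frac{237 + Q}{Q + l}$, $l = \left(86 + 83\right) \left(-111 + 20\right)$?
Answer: $- \frac{1650370749}{7889} \approx -2.092 \cdot 10^{5}$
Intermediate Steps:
$l = -15379$ ($l = 169 \left(-91\right) = -15379$)
$V{\left(Q,X \right)} = - \frac{2 \left(237 + Q\right)}{-15379 + Q}$ ($V{\left(Q,X \right)} = - 2 \frac{237 + Q}{Q - 15379} = - 2 \frac{237 + Q}{-15379 + Q} = - \frac{2 \left(237 + Q\right)}{-15379 + Q}$)
$-209199 - V{\left(-399,-605 \right)} = -209199 - \frac{2 \left(-237 - -399\right)}{-15379 - 399} = -209199 - \frac{2 \left(-237 + 399\right)}{-15778} = -209199 - 2 \left(- \frac{1}{15778}\right) 162 = -209199 - - \frac{162}{7889} = -209199 + \frac{162}{7889} = - \frac{1650370749}{7889}$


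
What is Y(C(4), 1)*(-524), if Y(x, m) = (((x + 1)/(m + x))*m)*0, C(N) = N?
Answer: 0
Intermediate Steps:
Y(x, m) = 0 (Y(x, m) = (((1 + x)/(m + x))*m)*0 = (m*(1 + x)/(m + x))*0 = 0)
Y(C(4), 1)*(-524) = 0*(-524) = 0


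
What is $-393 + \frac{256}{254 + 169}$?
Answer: $- \frac{165983}{423} \approx -392.39$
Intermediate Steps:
$-393 + \frac{256}{254 + 169} = -393 + \frac{256}{423} = - \frac{165983}{423}$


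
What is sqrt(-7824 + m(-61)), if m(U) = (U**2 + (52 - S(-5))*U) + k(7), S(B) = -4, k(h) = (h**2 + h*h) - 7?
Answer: 2*I*sqrt(1857) ≈ 86.186*I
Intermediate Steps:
k(h) = -7 + 2*h**2 (k(h) = (h**2 + h**2) - 7 = 2*h**2 - 7 = -7 + 2*h**2)
m(U) = 91 + U**2 + 56*U (m(U) = (U**2 + (52 - 1*(-4))*U) + (-7 + 2*7**2) = (U**2 + (52 + 4)*U) + (-7 + 2*49) = (U**2 + 56*U) + (-7 + 98) = (U**2 + 56*U) + 91 = 91 + U**2 + 56*U)
sqrt(-7824 + m(-61)) = sqrt(-7824 + (91 + (-61)**2 + 56*(-61))) = sqrt(-7824 + (91 + 3721 - 3416)) = sqrt(-7824 + 396) = sqrt(-7428) = 2*I*sqrt(1857)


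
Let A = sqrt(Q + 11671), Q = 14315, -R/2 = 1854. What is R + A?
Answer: -3708 + sqrt(25986) ≈ -3546.8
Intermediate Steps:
R = -3708 (R = -2*1854 = -3708)
A = sqrt(25986) (A = sqrt(14315 + 11671) = sqrt(25986) ≈ 161.20)
R + A = -3708 + sqrt(25986)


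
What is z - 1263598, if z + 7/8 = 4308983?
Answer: 24363073/8 ≈ 3.0454e+6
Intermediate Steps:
z = 34471857/8 (z = -7/8 + 4308983 = 34471857/8 ≈ 4.3090e+6)
z - 1263598 = 34471857/8 - 1263598 = 24363073/8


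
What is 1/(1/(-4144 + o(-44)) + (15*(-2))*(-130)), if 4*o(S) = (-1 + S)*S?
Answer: 3649/14231099 ≈ 0.00025641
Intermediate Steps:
o(S) = S*(-1 + S)/4 (o(S) = ((-1 + S)*S)/4 = (S*(-1 + S))/4 = S*(-1 + S)/4)
1/(1/(-4144 + o(-44)) + (15*(-2))*(-130)) = 1/(1/(-4144 + (1/4)*(-44)*(-1 - 44)) + (15*(-2))*(-130)) = 1/(1/(-4144 + (1/4)*(-44)*(-45)) - 30*(-130)) = 1/(1/(-4144 + 495) + 3900) = 1/(1/(-3649) + 3900) = 1/(-1/3649 + 3900) = 1/(14231099/3649) = 3649/14231099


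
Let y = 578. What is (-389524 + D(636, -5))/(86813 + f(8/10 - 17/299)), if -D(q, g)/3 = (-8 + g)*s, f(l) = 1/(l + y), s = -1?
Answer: -337058088423/75112432168 ≈ -4.4874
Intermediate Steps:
f(l) = 1/(578 + l) (f(l) = 1/(l + 578) = 1/(578 + l))
D(q, g) = -24 + 3*g (D(q, g) = -3*(-8 + g)*(-1) = -3*(8 - g) = -24 + 3*g)
(-389524 + D(636, -5))/(86813 + f(8/10 - 17/299)) = (-389524 + (-24 + 3*(-5)))/(86813 + 1/(578 + (8/10 - 17/299))) = (-389524 + (-24 - 15))/(86813 + 1/(578 + (8*(⅒) - 17*1/299))) = (-389524 - 39)/(86813 + 1/(578 + (⅘ - 17/299))) = -389563/(86813 + 1/(578 + 1111/1495)) = -389563/(86813 + 1/(865221/1495)) = -389563/(86813 + 1495/865221) = -389563/75112432168/865221 = -389563*865221/75112432168 = -337058088423/75112432168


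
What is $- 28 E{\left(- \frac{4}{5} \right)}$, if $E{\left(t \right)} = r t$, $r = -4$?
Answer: $- \frac{448}{5} \approx -89.6$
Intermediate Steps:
$E{\left(t \right)} = - 4 t$
$- 28 E{\left(- \frac{4}{5} \right)} = - 28 \left(- 4 \left(- \frac{4}{5}\right)\right) = - 28 \left(- 4 \left(\left(-4\right) \frac{1}{5}\right)\right) = - 28 \left(\left(-4\right) \left(- \frac{4}{5}\right)\right) = \left(-28\right) \frac{16}{5} = - \frac{448}{5}$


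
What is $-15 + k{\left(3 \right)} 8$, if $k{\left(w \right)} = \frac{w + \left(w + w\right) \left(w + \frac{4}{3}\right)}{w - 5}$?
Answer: $-131$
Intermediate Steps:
$k{\left(w \right)} = \frac{w + 2 w \left(\frac{4}{3} + w\right)}{-5 + w}$ ($k{\left(w \right)} = \frac{w + 2 w \left(w + 4 \cdot \frac{1}{3}\right)}{-5 + w} = \frac{w + 2 w \left(w + \frac{4}{3}\right)}{-5 + w} = \frac{w + 2 w \left(\frac{4}{3} + w\right)}{-5 + w}$)
$-15 + k{\left(3 \right)} 8 = -15 + \frac{1}{3} \cdot 3 \frac{1}{-5 + 3} \left(11 + 6 \cdot 3\right) 8 = -15 + \frac{1}{3} \cdot 3 \frac{1}{-2} \left(11 + 18\right) 8 = -15 + \frac{1}{3} \cdot 3 \left(- \frac{1}{2}\right) 29 \cdot 8 = -15 - 116 = -131$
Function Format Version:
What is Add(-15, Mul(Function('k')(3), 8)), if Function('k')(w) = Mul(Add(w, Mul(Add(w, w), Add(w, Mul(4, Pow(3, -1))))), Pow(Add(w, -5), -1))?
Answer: -131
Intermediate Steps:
Function('k')(w) = Mul(Pow(Add(-5, w), -1), Add(w, Mul(2, w, Add(Rational(4, 3), w)))) (Function('k')(w) = Mul(Add(w, Mul(Mul(2, w), Add(w, Mul(4, Rational(1, 3))))), Pow(Add(-5, w), -1)) = Mul(Add(w, Mul(Mul(2, w), Add(w, Rational(4, 3)))), Pow(Add(-5, w), -1)) = Mul(Add(w, Mul(Mul(2, w), Add(Rational(4, 3), w))), Pow(Add(-5, w), -1)) = Mul(Add(w, Mul(2, w, Add(Rational(4, 3), w))), Pow(Add(-5, w), -1)) = Mul(Pow(Add(-5, w), -1), Add(w, Mul(2, w, Add(Rational(4, 3), w)))))
Add(-15, Mul(Function('k')(3), 8)) = Add(-15, Mul(Mul(Rational(1, 3), 3, Pow(Add(-5, 3), -1), Add(11, Mul(6, 3))), 8)) = Add(-15, Mul(Mul(Rational(1, 3), 3, Pow(-2, -1), Add(11, 18)), 8)) = Add(-15, Mul(Mul(Rational(1, 3), 3, Rational(-1, 2), 29), 8)) = Add(-15, Mul(Rational(-29, 2), 8)) = Add(-15, -116) = -131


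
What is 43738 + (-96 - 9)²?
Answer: 54763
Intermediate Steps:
43738 + (-96 - 9)² = 43738 + (-105)² = 43738 + 11025 = 54763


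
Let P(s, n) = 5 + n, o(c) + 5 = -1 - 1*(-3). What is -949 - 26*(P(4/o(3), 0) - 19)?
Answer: -585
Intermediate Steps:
o(c) = -3 (o(c) = -5 + (-1 - 1*(-3)) = -5 + (-1 + 3) = -5 + 2 = -3)
-949 - 26*(P(4/o(3), 0) - 19) = -949 - 26*((5 + 0) - 19) = -949 - 26*(5 - 19) = -949 - 26*(-14) = -949 + 364 = -585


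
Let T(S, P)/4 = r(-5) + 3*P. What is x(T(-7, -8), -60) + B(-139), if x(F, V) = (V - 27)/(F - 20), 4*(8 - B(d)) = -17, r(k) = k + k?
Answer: 333/26 ≈ 12.808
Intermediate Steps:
r(k) = 2*k
T(S, P) = -40 + 12*P (T(S, P) = 4*(2*(-5) + 3*P) = 4*(-10 + 3*P) = -40 + 12*P)
B(d) = 49/4 (B(d) = 8 - ¼*(-17) = 8 + 17/4 = 49/4)
x(F, V) = (-27 + V)/(-20 + F)
x(T(-7, -8), -60) + B(-139) = (-27 - 60)/(-20 + (-40 + 12*(-8))) + 49/4 = -87/(-20 + (-40 - 96)) + 49/4 = -87/(-20 - 136) + 49/4 = -87/(-156) + 49/4 = -1/156*(-87) + 49/4 = 29/52 + 49/4 = 333/26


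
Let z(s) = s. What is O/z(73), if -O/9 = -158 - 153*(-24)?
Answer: -31626/73 ≈ -433.23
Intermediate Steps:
O = -31626 (O = -9*(-158 - 153*(-24)) = -9*(-158 + 3672) = -9*3514 = -31626)
O/z(73) = -31626/73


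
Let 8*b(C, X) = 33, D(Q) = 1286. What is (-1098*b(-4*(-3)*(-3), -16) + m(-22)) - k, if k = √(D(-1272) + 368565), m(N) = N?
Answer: -18205/4 - √369851 ≈ -5159.4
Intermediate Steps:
b(C, X) = 33/8 (b(C, X) = (⅛)*33 = 33/8)
k = √369851 (k = √(1286 + 368565) = √369851 ≈ 608.15)
(-1098*b(-4*(-3)*(-3), -16) + m(-22)) - k = (-1098*33/8 - 22) - √369851 = (-18117/4 - 22) - √369851 = -18205/4 - √369851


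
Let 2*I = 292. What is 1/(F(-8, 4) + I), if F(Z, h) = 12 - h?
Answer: 1/154 ≈ 0.0064935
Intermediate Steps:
I = 146 (I = (1/2)*292 = 146)
1/(F(-8, 4) + I) = 1/((12 - 1*4) + 146) = 1/((12 - 4) + 146) = 1/(8 + 146) = 1/154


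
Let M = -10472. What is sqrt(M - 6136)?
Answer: 4*I*sqrt(1038) ≈ 128.87*I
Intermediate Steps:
sqrt(M - 6136) = sqrt(-10472 - 6136) = sqrt(-16608) = 4*I*sqrt(1038)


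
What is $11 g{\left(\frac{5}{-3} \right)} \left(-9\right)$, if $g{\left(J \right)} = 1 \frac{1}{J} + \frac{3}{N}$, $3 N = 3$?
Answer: $- \frac{1188}{5} \approx -237.6$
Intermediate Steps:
$N = 1$ ($N = \frac{1}{3} \cdot 3 = 1$)
$g{\left(J \right)} = 3 + \frac{1}{J}$ ($g{\left(J \right)} = 1 \frac{1}{J} + \frac{3}{1} = \frac{1}{J} + 3 \cdot 1 = \frac{1}{J} + 3 = 3 + \frac{1}{J}$)
$11 g{\left(\frac{5}{-3} \right)} \left(-9\right) = 11 \left(3 + \frac{1}{5 \frac{1}{-3}}\right) \left(-9\right) = 11 \left(3 + \frac{1}{5 \left(- \frac{1}{3}\right)}\right) \left(-9\right) = 11 \left(3 + \frac{1}{- \frac{5}{3}}\right) \left(-9\right) = 11 \left(3 - \frac{3}{5}\right) \left(-9\right) = 11 \cdot \frac{12}{5} \left(-9\right) = \frac{132}{5} \left(-9\right) = - \frac{1188}{5}$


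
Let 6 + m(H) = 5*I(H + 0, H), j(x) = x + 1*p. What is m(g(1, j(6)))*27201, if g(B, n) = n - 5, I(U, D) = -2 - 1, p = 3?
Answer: -571221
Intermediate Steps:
j(x) = 3 + x (j(x) = x + 1*3 = x + 3 = 3 + x)
I(U, D) = -3
g(B, n) = -5 + n
m(H) = -21 (m(H) = -6 + 5*(-3) = -6 - 15 = -21)
m(g(1, j(6)))*27201 = -21*27201 = -571221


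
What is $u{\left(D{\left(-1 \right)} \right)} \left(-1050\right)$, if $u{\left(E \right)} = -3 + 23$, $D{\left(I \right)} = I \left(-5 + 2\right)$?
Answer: $-21000$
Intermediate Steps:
$D{\left(I \right)} = - 3 I$ ($D{\left(I \right)} = I \left(-3\right) = - 3 I$)
$u{\left(E \right)} = 20$
$u{\left(D{\left(-1 \right)} \right)} \left(-1050\right) = 20 \left(-1050\right) = -21000$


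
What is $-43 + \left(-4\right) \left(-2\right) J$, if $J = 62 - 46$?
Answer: $85$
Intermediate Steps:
$J = 16$ ($J = 62 - 46 = 16$)
$-43 + \left(-4\right) \left(-2\right) J = -43 + \left(-4\right) \left(-2\right) 16 = -43 + 8 \cdot 16 = -43 + 128 = 85$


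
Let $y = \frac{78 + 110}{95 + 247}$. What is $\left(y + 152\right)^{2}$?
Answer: $\frac{680479396}{29241} \approx 23271.0$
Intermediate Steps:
$y = \frac{94}{171}$ ($y = \frac{188}{342} = 188 \cdot \frac{1}{342} = \frac{94}{171} \approx 0.54971$)
$\left(y + 152\right)^{2} = \left(\frac{94}{171} + 152\right)^{2} = \left(\frac{26086}{171}\right)^{2} = \frac{680479396}{29241}$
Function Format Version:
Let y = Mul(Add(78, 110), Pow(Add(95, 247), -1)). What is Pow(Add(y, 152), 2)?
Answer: Rational(680479396, 29241) ≈ 23271.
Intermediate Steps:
y = Rational(94, 171) (y = Mul(188, Pow(342, -1)) = Mul(188, Rational(1, 342)) = Rational(94, 171) ≈ 0.54971)
Pow(Add(y, 152), 2) = Pow(Add(Rational(94, 171), 152), 2) = Pow(Rational(26086, 171), 2) = Rational(680479396, 29241)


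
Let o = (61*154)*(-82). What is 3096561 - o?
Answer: 3866869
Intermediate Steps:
o = -770308 (o = 9394*(-82) = -770308)
3096561 - o = 3096561 - 1*(-770308) = 3096561 + 770308 = 3866869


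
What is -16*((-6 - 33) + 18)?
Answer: 336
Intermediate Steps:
-16*((-6 - 33) + 18) = -16*(-39 + 18) = -16*(-21) = 336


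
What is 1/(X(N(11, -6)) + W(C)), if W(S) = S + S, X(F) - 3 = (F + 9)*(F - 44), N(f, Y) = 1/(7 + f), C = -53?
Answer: -324/162305 ≈ -0.0019962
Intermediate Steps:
X(F) = 3 + (-44 + F)*(9 + F) (X(F) = 3 + (F + 9)*(F - 44) = 3 + (9 + F)*(-44 + F) = 3 + (-44 + F)*(9 + F))
W(S) = 2*S
1/(X(N(11, -6)) + W(C)) = 1/((-393 + (1/(7 + 11))**2 - 35/(7 + 11)) + 2*(-53)) = 1/((-393 + (1/18)**2 - 35/18) - 106) = 1/((-393 + (1/18)**2 - 35*1/18) - 106) = 1/((-393 + 1/324 - 35/18) - 106) = 1/(-127961/324 - 106) = 1/(-162305/324) = -324/162305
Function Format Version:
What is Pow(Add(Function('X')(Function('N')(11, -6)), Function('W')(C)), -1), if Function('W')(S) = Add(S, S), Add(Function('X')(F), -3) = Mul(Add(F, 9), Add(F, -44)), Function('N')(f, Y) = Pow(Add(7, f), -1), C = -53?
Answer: Rational(-324, 162305) ≈ -0.0019962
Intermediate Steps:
Function('X')(F) = Add(3, Mul(Add(-44, F), Add(9, F))) (Function('X')(F) = Add(3, Mul(Add(F, 9), Add(F, -44))) = Add(3, Mul(Add(9, F), Add(-44, F))) = Add(3, Mul(Add(-44, F), Add(9, F))))
Function('W')(S) = Mul(2, S)
Pow(Add(Function('X')(Function('N')(11, -6)), Function('W')(C)), -1) = Pow(Add(Add(-393, Pow(Pow(Add(7, 11), -1), 2), Mul(-35, Pow(Add(7, 11), -1))), Mul(2, -53)), -1) = Pow(Add(Add(-393, Pow(Pow(18, -1), 2), Mul(-35, Pow(18, -1))), -106), -1) = Pow(Add(Add(-393, Pow(Rational(1, 18), 2), Mul(-35, Rational(1, 18))), -106), -1) = Pow(Add(Add(-393, Rational(1, 324), Rational(-35, 18)), -106), -1) = Pow(Add(Rational(-127961, 324), -106), -1) = Pow(Rational(-162305, 324), -1) = Rational(-324, 162305)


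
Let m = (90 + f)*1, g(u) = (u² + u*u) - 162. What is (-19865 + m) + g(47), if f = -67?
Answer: -15586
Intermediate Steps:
g(u) = -162 + 2*u² (g(u) = (u² + u²) - 162 = 2*u² - 162 = -162 + 2*u²)
m = 23 (m = (90 - 67)*1 = 23*1 = 23)
(-19865 + m) + g(47) = (-19865 + 23) + (-162 + 2*47²) = -19842 + (-162 + 2*2209) = -19842 + (-162 + 4418) = -19842 + 4256 = -15586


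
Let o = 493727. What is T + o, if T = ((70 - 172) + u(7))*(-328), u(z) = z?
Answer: 524887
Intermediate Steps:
T = 31160 (T = ((70 - 172) + 7)*(-328) = (-102 + 7)*(-328) = -95*(-328) = 31160)
T + o = 31160 + 493727 = 524887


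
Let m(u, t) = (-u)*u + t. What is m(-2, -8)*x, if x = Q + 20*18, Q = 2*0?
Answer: -4320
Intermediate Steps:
m(u, t) = t - u² (m(u, t) = -u² + t = t - u²)
Q = 0
x = 360 (x = 0 + 20*18 = 0 + 360 = 360)
m(-2, -8)*x = (-8 - 1*(-2)²)*360 = (-8 - 1*4)*360 = (-8 - 4)*360 = -12*360 = -4320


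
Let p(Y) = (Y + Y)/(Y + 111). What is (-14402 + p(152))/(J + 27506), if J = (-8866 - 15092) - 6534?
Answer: 1893711/392659 ≈ 4.8228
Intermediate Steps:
p(Y) = 2*Y/(111 + Y) (p(Y) = (2*Y)/(111 + Y) = 2*Y/(111 + Y))
J = -30492 (J = -23958 - 6534 = -30492)
(-14402 + p(152))/(J + 27506) = (-14402 + 2*152/(111 + 152))/(-30492 + 27506) = (-14402 + 2*152/263)/(-2986) = (-14402 + 2*152*(1/263))*(-1/2986) = (-14402 + 304/263)*(-1/2986) = -3787422/263*(-1/2986) = 1893711/392659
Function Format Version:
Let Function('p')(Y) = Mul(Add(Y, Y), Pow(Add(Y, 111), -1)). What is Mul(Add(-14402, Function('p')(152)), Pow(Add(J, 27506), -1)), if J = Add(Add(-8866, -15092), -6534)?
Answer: Rational(1893711, 392659) ≈ 4.8228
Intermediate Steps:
Function('p')(Y) = Mul(2, Y, Pow(Add(111, Y), -1)) (Function('p')(Y) = Mul(Mul(2, Y), Pow(Add(111, Y), -1)) = Mul(2, Y, Pow(Add(111, Y), -1)))
J = -30492 (J = Add(-23958, -6534) = -30492)
Mul(Add(-14402, Function('p')(152)), Pow(Add(J, 27506), -1)) = Mul(Add(-14402, Mul(2, 152, Pow(Add(111, 152), -1))), Pow(Add(-30492, 27506), -1)) = Mul(Add(-14402, Mul(2, 152, Pow(263, -1))), Pow(-2986, -1)) = Mul(Add(-14402, Mul(2, 152, Rational(1, 263))), Rational(-1, 2986)) = Mul(Add(-14402, Rational(304, 263)), Rational(-1, 2986)) = Mul(Rational(-3787422, 263), Rational(-1, 2986)) = Rational(1893711, 392659)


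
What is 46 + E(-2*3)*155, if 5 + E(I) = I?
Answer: -1659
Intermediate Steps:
E(I) = -5 + I
46 + E(-2*3)*155 = 46 + (-5 - 2*3)*155 = 46 + (-5 - 6)*155 = 46 - 11*155 = 46 - 1705 = -1659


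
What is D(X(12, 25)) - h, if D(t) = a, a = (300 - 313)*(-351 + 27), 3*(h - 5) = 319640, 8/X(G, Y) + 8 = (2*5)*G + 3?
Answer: -307019/3 ≈ -1.0234e+5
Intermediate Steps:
X(G, Y) = 8/(-5 + 10*G) (X(G, Y) = 8/(-8 + ((2*5)*G + 3)) = 8/(-8 + (10*G + 3)) = 8/(-8 + (3 + 10*G)) = 8/(-5 + 10*G))
h = 319655/3 (h = 5 + (⅓)*319640 = 5 + 319640/3 = 319655/3 ≈ 1.0655e+5)
a = 4212 (a = -13*(-324) = 4212)
D(t) = 4212
D(X(12, 25)) - h = 4212 - 1*319655/3 = 4212 - 319655/3 = -307019/3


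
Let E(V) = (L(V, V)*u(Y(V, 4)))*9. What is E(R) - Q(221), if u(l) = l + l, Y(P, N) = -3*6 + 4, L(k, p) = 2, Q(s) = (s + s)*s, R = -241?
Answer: -98186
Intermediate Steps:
Q(s) = 2*s**2 (Q(s) = (2*s)*s = 2*s**2)
Y(P, N) = -14 (Y(P, N) = -18 + 4 = -14)
u(l) = 2*l
E(V) = -504 (E(V) = (2*(2*(-14)))*9 = (2*(-28))*9 = -56*9 = -504)
E(R) - Q(221) = -504 - 2*221**2 = -504 - 2*48841 = -504 - 1*97682 = -504 - 97682 = -98186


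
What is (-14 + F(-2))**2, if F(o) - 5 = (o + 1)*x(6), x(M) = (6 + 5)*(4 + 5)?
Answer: 11664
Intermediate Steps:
x(M) = 99 (x(M) = 11*9 = 99)
F(o) = 104 + 99*o (F(o) = 5 + (o + 1)*99 = 5 + (1 + o)*99 = 5 + (99 + 99*o) = 104 + 99*o)
(-14 + F(-2))**2 = (-14 + (104 + 99*(-2)))**2 = (-14 + (104 - 198))**2 = (-14 - 94)**2 = (-108)**2 = 11664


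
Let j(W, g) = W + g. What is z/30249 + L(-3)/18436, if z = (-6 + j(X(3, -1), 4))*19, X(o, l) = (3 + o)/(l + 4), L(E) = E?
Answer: -3/18436 ≈ -0.00016273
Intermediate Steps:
X(o, l) = (3 + o)/(4 + l)
z = 0 (z = (-6 + ((3 + 3)/(4 - 1) + 4))*19 = (-6 + (6/3 + 4))*19 = (-6 + ((1/3)*6 + 4))*19 = (-6 + (2 + 4))*19 = (-6 + 6)*19 = 0*19 = 0)
z/30249 + L(-3)/18436 = 0/30249 - 3/18436 = 0*(1/30249) - 3*1/18436 = 0 - 3/18436 = -3/18436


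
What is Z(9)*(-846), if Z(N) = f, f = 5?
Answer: -4230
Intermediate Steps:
Z(N) = 5
Z(9)*(-846) = 5*(-846) = -4230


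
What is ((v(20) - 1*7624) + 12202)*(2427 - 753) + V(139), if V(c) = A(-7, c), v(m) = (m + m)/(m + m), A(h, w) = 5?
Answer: 7665251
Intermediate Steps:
v(m) = 1 (v(m) = (2*m)/((2*m)) = (2*m)*(1/(2*m)) = 1)
V(c) = 5
((v(20) - 1*7624) + 12202)*(2427 - 753) + V(139) = ((1 - 1*7624) + 12202)*(2427 - 753) + 5 = ((1 - 7624) + 12202)*1674 + 5 = (-7623 + 12202)*1674 + 5 = 4579*1674 + 5 = 7665246 + 5 = 7665251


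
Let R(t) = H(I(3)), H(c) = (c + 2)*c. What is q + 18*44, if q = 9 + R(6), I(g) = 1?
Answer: 804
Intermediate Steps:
H(c) = c*(2 + c) (H(c) = (2 + c)*c = c*(2 + c))
R(t) = 3 (R(t) = 1*(2 + 1) = 1*3 = 3)
q = 12 (q = 9 + 3 = 12)
q + 18*44 = 12 + 18*44 = 12 + 792 = 804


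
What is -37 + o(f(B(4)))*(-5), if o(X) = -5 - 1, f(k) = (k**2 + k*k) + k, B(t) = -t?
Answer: -7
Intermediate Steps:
f(k) = k + 2*k**2 (f(k) = (k**2 + k**2) + k = 2*k**2 + k = k + 2*k**2)
o(X) = -6
-37 + o(f(B(4)))*(-5) = -37 - 6*(-5) = -37 + 30 = -7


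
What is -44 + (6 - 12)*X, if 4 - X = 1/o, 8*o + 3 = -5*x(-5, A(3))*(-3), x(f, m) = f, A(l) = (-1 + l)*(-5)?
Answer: -892/13 ≈ -68.615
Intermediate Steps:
A(l) = 5 - 5*l
o = -39/4 (o = -3/8 + (-5*(-5)*(-3))/8 = -3/8 + (25*(-3))/8 = -3/8 + (⅛)*(-75) = -3/8 - 75/8 = -39/4 ≈ -9.7500)
X = 160/39 (X = 4 - 1/(-39/4) = 4 - 1*(-4/39) = 4 + 4/39 = 160/39 ≈ 4.1026)
-44 + (6 - 12)*X = -44 + (6 - 12)*(160/39) = -44 - 6*160/39 = -44 - 320/13 = -892/13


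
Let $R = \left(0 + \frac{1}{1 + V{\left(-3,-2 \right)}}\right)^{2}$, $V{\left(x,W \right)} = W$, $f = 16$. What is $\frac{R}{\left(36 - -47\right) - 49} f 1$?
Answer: $\frac{8}{17} \approx 0.47059$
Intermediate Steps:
$R = 1$ ($R = \left(0 + \frac{1}{1 - 2}\right)^{2} = \left(0 + \frac{1}{-1}\right)^{2} = \left(0 - 1\right)^{2} = \left(-1\right)^{2} = 1$)
$\frac{R}{\left(36 - -47\right) - 49} f 1 = 1 \frac{1}{\left(36 - -47\right) - 49} \cdot 16 \cdot 1 = 1 \frac{1}{\left(36 + 47\right) - 49} \cdot 16 = 1 \frac{1}{83 - 49} \cdot 16 = 1 \cdot \frac{1}{34} \cdot 16 = \frac{1}{34} \cdot 16 = \frac{8}{17}$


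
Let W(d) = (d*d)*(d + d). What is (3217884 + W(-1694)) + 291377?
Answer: -9718817507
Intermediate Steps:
W(d) = 2*d³ (W(d) = d²*(2*d) = 2*d³)
(3217884 + W(-1694)) + 291377 = (3217884 + 2*(-1694)³) + 291377 = (3217884 + 2*(-4861163384)) + 291377 = (3217884 - 9722326768) + 291377 = -9719108884 + 291377 = -9718817507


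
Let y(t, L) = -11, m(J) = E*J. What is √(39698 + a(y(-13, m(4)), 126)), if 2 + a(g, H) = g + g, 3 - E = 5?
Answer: √39674 ≈ 199.18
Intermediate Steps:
E = -2 (E = 3 - 1*5 = 3 - 5 = -2)
m(J) = -2*J
a(g, H) = -2 + 2*g (a(g, H) = -2 + (g + g) = -2 + 2*g)
√(39698 + a(y(-13, m(4)), 126)) = √(39698 + (-2 + 2*(-11))) = √(39698 + (-2 - 22)) = √(39698 - 24) = √39674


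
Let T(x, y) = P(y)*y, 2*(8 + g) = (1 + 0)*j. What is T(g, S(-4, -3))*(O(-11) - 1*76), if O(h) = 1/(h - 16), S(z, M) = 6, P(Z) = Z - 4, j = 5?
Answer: -8212/9 ≈ -912.44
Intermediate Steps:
P(Z) = -4 + Z
O(h) = 1/(-16 + h)
g = -11/2 (g = -8 + ((1 + 0)*5)/2 = -8 + (1*5)/2 = -8 + (½)*5 = -8 + 5/2 = -11/2 ≈ -5.5000)
T(x, y) = y*(-4 + y) (T(x, y) = (-4 + y)*y = y*(-4 + y))
T(g, S(-4, -3))*(O(-11) - 1*76) = (6*(-4 + 6))*(1/(-16 - 11) - 1*76) = (6*2)*(1/(-27) - 76) = 12*(-1/27 - 76) = 12*(-2053/27) = -8212/9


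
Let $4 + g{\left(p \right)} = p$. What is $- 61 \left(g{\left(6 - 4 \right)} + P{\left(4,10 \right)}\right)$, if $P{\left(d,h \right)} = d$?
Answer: $-122$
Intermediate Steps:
$g{\left(p \right)} = -4 + p$
$- 61 \left(g{\left(6 - 4 \right)} + P{\left(4,10 \right)}\right) = - 61 \left(\left(-4 + \left(6 - 4\right)\right) + 4\right) = - 61 \left(\left(-4 + 2\right) + 4\right) = - 61 \left(-2 + 4\right) = \left(-61\right) 2 = -122$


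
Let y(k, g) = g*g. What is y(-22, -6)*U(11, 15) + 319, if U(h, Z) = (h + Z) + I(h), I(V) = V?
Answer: 1651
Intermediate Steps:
U(h, Z) = Z + 2*h (U(h, Z) = (h + Z) + h = (Z + h) + h = Z + 2*h)
y(k, g) = g²
y(-22, -6)*U(11, 15) + 319 = (-6)²*(15 + 2*11) + 319 = 36*(15 + 22) + 319 = 36*37 + 319 = 1332 + 319 = 1651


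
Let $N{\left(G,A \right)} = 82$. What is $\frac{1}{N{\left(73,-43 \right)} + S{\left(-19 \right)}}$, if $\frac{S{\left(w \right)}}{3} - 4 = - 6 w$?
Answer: $\frac{1}{436} \approx 0.0022936$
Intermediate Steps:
$S{\left(w \right)} = 12 - 18 w$ ($S{\left(w \right)} = 12 + 3 \left(- 6 w\right) = 12 - 18 w$)
$\frac{1}{N{\left(73,-43 \right)} + S{\left(-19 \right)}} = \frac{1}{82 + \left(12 - -342\right)} = \frac{1}{82 + \left(12 + 342\right)} = \frac{1}{82 + 354} = \frac{1}{436}$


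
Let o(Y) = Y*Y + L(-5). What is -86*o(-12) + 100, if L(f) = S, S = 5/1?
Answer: -12714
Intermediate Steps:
S = 5 (S = 5*1 = 5)
L(f) = 5
o(Y) = 5 + Y**2 (o(Y) = Y*Y + 5 = Y**2 + 5 = 5 + Y**2)
-86*o(-12) + 100 = -86*(5 + (-12)**2) + 100 = -86*(5 + 144) + 100 = -86*149 + 100 = -12814 + 100 = -12714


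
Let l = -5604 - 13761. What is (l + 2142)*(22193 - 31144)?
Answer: 154163073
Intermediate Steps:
l = -19365
(l + 2142)*(22193 - 31144) = (-19365 + 2142)*(22193 - 31144) = -17223*(-8951) = 154163073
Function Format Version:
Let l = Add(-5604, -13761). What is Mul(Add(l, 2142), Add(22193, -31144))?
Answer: 154163073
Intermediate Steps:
l = -19365
Mul(Add(l, 2142), Add(22193, -31144)) = Mul(Add(-19365, 2142), Add(22193, -31144)) = Mul(-17223, -8951) = 154163073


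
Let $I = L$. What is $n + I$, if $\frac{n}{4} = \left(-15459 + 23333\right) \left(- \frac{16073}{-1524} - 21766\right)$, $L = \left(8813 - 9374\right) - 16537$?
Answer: $- \frac{2055680576}{3} \approx -6.8523 \cdot 10^{8}$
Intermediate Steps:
$L = -17098$ ($L = -561 - 16537 = -17098$)
$I = -17098$
$n = - \frac{2055629282}{3}$ ($n = 4 \left(-15459 + 23333\right) \left(- \frac{16073}{-1524} - 21766\right) = 4 \cdot 7874 \left(\left(-16073\right) \left(- \frac{1}{1524}\right) - 21766\right) = 4 \cdot 7874 \left(\frac{16073}{1524} - 21766\right) = 4 \cdot 7874 \left(- \frac{33155311}{1524}\right) = 4 \left(- \frac{1027814641}{6}\right) = - \frac{2055629282}{3} \approx -6.8521 \cdot 10^{8}$)
$n + I = - \frac{2055629282}{3} - 17098 = - \frac{2055680576}{3}$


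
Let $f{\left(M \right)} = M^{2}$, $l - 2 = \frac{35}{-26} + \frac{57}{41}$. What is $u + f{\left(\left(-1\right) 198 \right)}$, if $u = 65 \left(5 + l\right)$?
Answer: $\frac{3252273}{82} \approx 39662.0$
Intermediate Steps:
$l = \frac{2179}{1066}$ ($l = 2 + \left(\frac{35}{-26} + \frac{57}{41}\right) = 2 + \left(35 \left(- \frac{1}{26}\right) + 57 \cdot \frac{1}{41}\right) = 2 + \left(- \frac{35}{26} + \frac{57}{41}\right) = 2 + \frac{47}{1066} = \frac{2179}{1066} \approx 2.0441$)
$u = \frac{37545}{82}$ ($u = 65 \left(5 + \frac{2179}{1066}\right) = 65 \cdot \frac{7509}{1066} = \frac{37545}{82} \approx 457.87$)
$u + f{\left(\left(-1\right) 198 \right)} = \frac{37545}{82} + \left(\left(-1\right) 198\right)^{2} = \frac{37545}{82} + \left(-198\right)^{2} = \frac{37545}{82} + 39204 = \frac{3252273}{82}$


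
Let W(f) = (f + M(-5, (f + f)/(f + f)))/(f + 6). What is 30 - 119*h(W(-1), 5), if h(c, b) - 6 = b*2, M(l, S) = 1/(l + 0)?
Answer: -1874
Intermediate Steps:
M(l, S) = 1/l
W(f) = (-1/5 + f)/(6 + f) (W(f) = (f + 1/(-5))/(f + 6) = (f - 1/5)/(6 + f) = (-1/5 + f)/(6 + f))
h(c, b) = 6 + 2*b (h(c, b) = 6 + b*2 = 6 + 2*b)
30 - 119*h(W(-1), 5) = 30 - 119*(6 + 2*5) = 30 - 119*(6 + 10) = 30 - 119*16 = 30 - 1904 = -1874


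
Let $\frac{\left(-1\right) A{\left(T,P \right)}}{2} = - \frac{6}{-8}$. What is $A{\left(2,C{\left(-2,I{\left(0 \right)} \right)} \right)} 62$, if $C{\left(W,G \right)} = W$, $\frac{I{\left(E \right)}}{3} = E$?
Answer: $-93$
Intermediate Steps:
$I{\left(E \right)} = 3 E$
$A{\left(T,P \right)} = - \frac{3}{2}$ ($A{\left(T,P \right)} = - 2 \left(- \frac{6}{-8}\right) = - 2 \left(\left(-6\right) \left(- \frac{1}{8}\right)\right) = \left(-2\right) \frac{3}{4} = - \frac{3}{2}$)
$A{\left(2,C{\left(-2,I{\left(0 \right)} \right)} \right)} 62 = \left(- \frac{3}{2}\right) 62 = -93$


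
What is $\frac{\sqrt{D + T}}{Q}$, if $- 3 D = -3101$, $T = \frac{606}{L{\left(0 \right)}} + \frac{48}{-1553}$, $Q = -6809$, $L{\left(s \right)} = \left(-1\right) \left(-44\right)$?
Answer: $- \frac{5 \sqrt{440156238918}}{697908882} \approx -0.0047531$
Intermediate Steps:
$L{\left(s \right)} = 44$
$T = \frac{469503}{34166}$ ($T = \frac{606}{44} + \frac{48}{-1553} = 606 \cdot \frac{1}{44} + 48 \left(- \frac{1}{1553}\right) = \frac{303}{22} - \frac{48}{1553} = \frac{469503}{34166} \approx 13.742$)
$D = \frac{3101}{3}$ ($D = \left(- \frac{1}{3}\right) \left(-3101\right) = \frac{3101}{3} \approx 1033.7$)
$\frac{\sqrt{D + T}}{Q} = \frac{\sqrt{\frac{3101}{3} + \frac{469503}{34166}}}{-6809} = \sqrt{\frac{107357275}{102498}} \left(- \frac{1}{6809}\right) = \frac{5 \sqrt{440156238918}}{102498} \left(- \frac{1}{6809}\right) = - \frac{5 \sqrt{440156238918}}{697908882}$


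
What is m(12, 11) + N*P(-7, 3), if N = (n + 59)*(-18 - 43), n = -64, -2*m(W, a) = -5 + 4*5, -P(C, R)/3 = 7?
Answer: -12825/2 ≈ -6412.5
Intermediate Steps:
P(C, R) = -21 (P(C, R) = -3*7 = -21)
m(W, a) = -15/2 (m(W, a) = -(-5 + 4*5)/2 = -(-5 + 20)/2 = -1/2*15 = -15/2)
N = 305 (N = (-64 + 59)*(-18 - 43) = -5*(-61) = 305)
m(12, 11) + N*P(-7, 3) = -15/2 + 305*(-21) = -15/2 - 6405 = -12825/2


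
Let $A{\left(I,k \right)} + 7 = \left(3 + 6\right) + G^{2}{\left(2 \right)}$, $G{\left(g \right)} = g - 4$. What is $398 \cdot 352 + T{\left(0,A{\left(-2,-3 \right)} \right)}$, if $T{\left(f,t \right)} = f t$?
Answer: $140096$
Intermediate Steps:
$G{\left(g \right)} = -4 + g$ ($G{\left(g \right)} = g - 4 = -4 + g$)
$A{\left(I,k \right)} = 6$ ($A{\left(I,k \right)} = -7 + \left(\left(3 + 6\right) + \left(-4 + 2\right)^{2}\right) = -7 + \left(9 + \left(-2\right)^{2}\right) = -7 + \left(9 + 4\right) = -7 + 13 = 6$)
$398 \cdot 352 + T{\left(0,A{\left(-2,-3 \right)} \right)} = 398 \cdot 352 + 0 \cdot 6 = 140096 + 0 = 140096$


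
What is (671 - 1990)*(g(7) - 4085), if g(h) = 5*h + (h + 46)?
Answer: 5272043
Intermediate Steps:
g(h) = 46 + 6*h (g(h) = 5*h + (46 + h) = 46 + 6*h)
(671 - 1990)*(g(7) - 4085) = (671 - 1990)*((46 + 6*7) - 4085) = -1319*((46 + 42) - 4085) = -1319*(88 - 4085) = -1319*(-3997) = 5272043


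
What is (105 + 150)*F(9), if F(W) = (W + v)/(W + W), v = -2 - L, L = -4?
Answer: 935/6 ≈ 155.83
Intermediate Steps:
v = 2 (v = -2 - 1*(-4) = -2 + 4 = 2)
F(W) = (2 + W)/(2*W) (F(W) = (W + 2)/(W + W) = (2 + W)/((2*W)) = (2 + W)*(1/(2*W)) = (2 + W)/(2*W))
(105 + 150)*F(9) = (105 + 150)*((½)*(2 + 9)/9) = 255*((½)*(⅑)*11) = 255*(11/18) = 935/6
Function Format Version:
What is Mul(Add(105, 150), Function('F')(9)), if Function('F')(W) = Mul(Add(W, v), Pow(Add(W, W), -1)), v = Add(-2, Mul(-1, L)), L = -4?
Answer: Rational(935, 6) ≈ 155.83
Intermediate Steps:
v = 2 (v = Add(-2, Mul(-1, -4)) = Add(-2, 4) = 2)
Function('F')(W) = Mul(Rational(1, 2), Pow(W, -1), Add(2, W)) (Function('F')(W) = Mul(Add(W, 2), Pow(Add(W, W), -1)) = Mul(Add(2, W), Pow(Mul(2, W), -1)) = Mul(Add(2, W), Mul(Rational(1, 2), Pow(W, -1))) = Mul(Rational(1, 2), Pow(W, -1), Add(2, W)))
Mul(Add(105, 150), Function('F')(9)) = Mul(Add(105, 150), Mul(Rational(1, 2), Pow(9, -1), Add(2, 9))) = Mul(255, Mul(Rational(1, 2), Rational(1, 9), 11)) = Mul(255, Rational(11, 18)) = Rational(935, 6)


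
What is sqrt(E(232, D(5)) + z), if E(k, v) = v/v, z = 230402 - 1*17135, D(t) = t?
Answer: 2*sqrt(53317) ≈ 461.81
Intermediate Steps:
z = 213267 (z = 230402 - 17135 = 213267)
E(k, v) = 1
sqrt(E(232, D(5)) + z) = sqrt(1 + 213267) = sqrt(213268) = 2*sqrt(53317)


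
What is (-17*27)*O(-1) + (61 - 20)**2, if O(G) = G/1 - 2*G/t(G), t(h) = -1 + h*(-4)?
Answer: 1834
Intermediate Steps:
t(h) = -1 - 4*h
O(G) = G - 2*G/(-1 - 4*G) (O(G) = G/1 - 2*G/(-1 - 4*G) = G*1 - 2*G/(-1 - 4*G) = G - 2*G/(-1 - 4*G))
(-17*27)*O(-1) + (61 - 20)**2 = (-17*27)*(-(3 + 4*(-1))/(1 + 4*(-1))) + (61 - 20)**2 = -(-459)*(3 - 4)/(1 - 4) + 41**2 = -(-459)*(-1)/(-3) + 1681 = -(-459)*(-1)*(-1)/3 + 1681 = -459*(-1/3) + 1681 = 153 + 1681 = 1834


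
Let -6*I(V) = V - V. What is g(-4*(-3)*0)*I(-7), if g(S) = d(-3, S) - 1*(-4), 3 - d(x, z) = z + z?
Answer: 0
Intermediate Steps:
d(x, z) = 3 - 2*z (d(x, z) = 3 - (z + z) = 3 - 2*z)
g(S) = 7 - 2*S (g(S) = (3 - 2*S) - 1*(-4) = (3 - 2*S) + 4 = 7 - 2*S)
I(V) = 0 (I(V) = -(V - V)/6 = -1/6*0 = 0)
g(-4*(-3)*0)*I(-7) = (7 - 2*(-4*(-3))*0)*0 = (7 - 24*0)*0 = (7 - 2*0)*0 = (7 + 0)*0 = 7*0 = 0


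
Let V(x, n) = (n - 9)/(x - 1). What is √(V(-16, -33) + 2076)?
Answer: 3*√66742/17 ≈ 45.590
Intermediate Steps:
V(x, n) = (-9 + n)/(-1 + x)
√(V(-16, -33) + 2076) = √((-9 - 33)/(-1 - 16) + 2076) = √(-42/(-17) + 2076) = √(-1/17*(-42) + 2076) = √(42/17 + 2076) = √(35334/17) = 3*√66742/17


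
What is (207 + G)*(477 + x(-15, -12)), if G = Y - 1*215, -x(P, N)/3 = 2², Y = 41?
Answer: 15345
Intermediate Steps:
x(P, N) = -12 (x(P, N) = -3*2² = -3*4 = -12)
G = -174 (G = 41 - 1*215 = 41 - 215 = -174)
(207 + G)*(477 + x(-15, -12)) = (207 - 174)*(477 - 12) = 33*465 = 15345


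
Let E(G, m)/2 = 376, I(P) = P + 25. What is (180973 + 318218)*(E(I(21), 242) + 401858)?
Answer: 200979288510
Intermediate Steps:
I(P) = 25 + P
E(G, m) = 752 (E(G, m) = 2*376 = 752)
(180973 + 318218)*(E(I(21), 242) + 401858) = (180973 + 318218)*(752 + 401858) = 499191*402610 = 200979288510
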